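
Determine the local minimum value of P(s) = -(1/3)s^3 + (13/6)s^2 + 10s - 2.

P'(s) = -s^2 + (13/3)s + 10. Setting P'(s) = 0 gives s ∈ {-5/3, 6}.
Since P''(s) = -2s + 13/3, we get P''(-5/3) = 23/3 > 0 ⇒ local minimum; P''(6) = -23/3 < 0 ⇒ local maximum.
The local minimum is P(-5/3) = -1799/162.

-1799/162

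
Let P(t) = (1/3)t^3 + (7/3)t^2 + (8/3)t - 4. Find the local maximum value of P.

4/3

P'(t) = t^2 + (14/3)t + 8/3 = 0 at t = -4, -2/3.
P''(t) = 2t + 14/3. P''(-4) = -10/3 < 0 ⇒ local maximum; P''(-2/3) = 10/3 > 0 ⇒ local minimum.
The local maximum is P(-4) = 4/3.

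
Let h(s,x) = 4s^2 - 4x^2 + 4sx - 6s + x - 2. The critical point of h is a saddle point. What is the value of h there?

-69/20

∂h/∂s = 8s + 4x - 6 = 0 and ∂h/∂x = 4s - 8x + 1 = 0, so (s, x) = (11/20, 2/5).
The Hessian has h_{ss} = 8, h_{xx} = -8, h_{sx} = 4, giving D = -80 < 0, so the point is a saddle point.
h(11/20, 2/5) = -69/20.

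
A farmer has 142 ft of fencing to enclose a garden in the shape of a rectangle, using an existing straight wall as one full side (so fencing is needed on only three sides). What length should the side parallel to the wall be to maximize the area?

71

Let the sides perpendicular to the wall have length x and the parallel side y, so 2x + y = 142 and the area is A = xy = x(142 − 2x).
A'(x) = 142 − 4x = 0 gives x = 71/2, and A''(x) = −4 < 0 confirms a maximum.
Then y = 142 − 2·71/2 = 71 and A = 5041/2.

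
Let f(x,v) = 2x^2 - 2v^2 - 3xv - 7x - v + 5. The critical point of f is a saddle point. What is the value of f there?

∂f/∂x = 4x - 3v - 7 = 0 and ∂f/∂v = -3x - 4v - 1 = 0, so (x, v) = (1, -1).
The Hessian has f_{xx} = 4, f_{vv} = -4, f_{xv} = -3, giving D = -25 < 0, so the point is a saddle point.
f(1, -1) = 2.

2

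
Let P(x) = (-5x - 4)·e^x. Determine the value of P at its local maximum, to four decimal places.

By the product rule, P'(x) = (-5x - 9)·e^x. Since e^x > 0, the only critical point is x = -9/5.
P''(-9/5) has the same sign as -5 < 0, so this is a local maximum.
P(-9/5) = (5)·e^(-9/5) ≈ 0.8265.

0.8265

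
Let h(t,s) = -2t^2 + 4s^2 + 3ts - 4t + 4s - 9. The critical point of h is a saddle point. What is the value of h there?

∂h/∂t = -4t + 3s - 4 = 0 and ∂h/∂s = 3t + 8s + 4 = 0, so (t, s) = (-44/41, -4/41).
The Hessian has h_{tt} = -4, h_{ss} = 8, h_{ts} = 3, giving D = -41 < 0, so the point is a saddle point.
h(-44/41, -4/41) = -289/41.

-289/41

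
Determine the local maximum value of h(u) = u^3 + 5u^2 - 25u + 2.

Critical points: h'(u) = 3u^2 + 10u - 25 vanishes at u = -5, 5/3.
h''(u) = 6u + 10. h''(-5) = -20 < 0 ⇒ local maximum; h''(5/3) = 20 > 0 ⇒ local minimum.
The local maximum is h(-5) = 127.

127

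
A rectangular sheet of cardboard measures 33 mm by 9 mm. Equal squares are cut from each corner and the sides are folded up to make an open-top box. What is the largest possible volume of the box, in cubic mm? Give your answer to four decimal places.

290.3392

With cut size x, the volume is V(x) = x(33 − 2x)(9 − 2x) for 0 < x < 4.5.
V'(x) = 12x^2 − 168x + 297. Setting V'(x) = 0 gives x ≈ 2.0756 (the root in (0, 4.5)).
V''(x) = 24x − 168 is negative there, so this is the maximum; V ≈ 290.3392.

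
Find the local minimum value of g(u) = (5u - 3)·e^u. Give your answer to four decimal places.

-3.3516

By the product rule, g'(u) = (5u + 2)·e^u. Since e^u > 0, the only critical point is u = -2/5.
g''(-2/5) has the same sign as 5 > 0, so this is a local minimum.
g(-2/5) = (-5)·e^(-2/5) ≈ -3.3516.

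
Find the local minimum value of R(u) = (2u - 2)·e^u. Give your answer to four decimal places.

By the product rule, R'(u) = (2u)·e^u. Since e^u > 0, the only critical point is u = 0.
R''(0) has the same sign as 2 > 0, so this is a local minimum.
R(0) = (-2)·e^(0) ≈ -2.0000.

-2.0000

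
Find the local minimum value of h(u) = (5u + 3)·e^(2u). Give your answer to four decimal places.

-0.2770

By the product rule, h'(u) = (10u + 11)·e^(2u). Since e^(2u) > 0, the only critical point is u = -11/10.
h''(-11/10) has the same sign as 10 > 0, so this is a local minimum.
h(-11/10) = (-5/2)·e^(-11/5) ≈ -0.2770.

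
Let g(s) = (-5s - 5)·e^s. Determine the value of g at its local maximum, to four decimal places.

By the product rule, g'(s) = (-5s - 10)·e^s. Since e^s > 0, the only critical point is s = -2.
g''(-2) has the same sign as -5 < 0, so this is a local maximum.
g(-2) = (5)·e^(-2) ≈ 0.6767.

0.6767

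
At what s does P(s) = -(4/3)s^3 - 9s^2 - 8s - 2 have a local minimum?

P'(s) = -4s^2 - 18s - 8. Setting P'(s) = 0 gives s ∈ {-4, -1/2}.
Since P''(s) = -8s - 18, we get P''(-4) = 14 > 0 ⇒ local minimum; P''(-1/2) = -14 < 0 ⇒ local maximum.
Thus P has its local minimum at s = -4, with value -86/3.

-4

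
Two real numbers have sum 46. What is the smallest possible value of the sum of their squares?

With a + b = 46, a^2 + b^2 = a^2 + (46 − a)^2.
The derivative 2a − 2(46 − a) = 4a − 92 vanishes at a = 23; second derivative 4 > 0, a minimum.
The minimum is 2·(23)^2 = 1058.

1058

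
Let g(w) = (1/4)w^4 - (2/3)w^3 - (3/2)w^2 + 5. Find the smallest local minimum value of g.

g'(w) = w^3 - 2w^2 - 3w. Setting g'(w) = 0 gives w ∈ {-1, 0, 3}.
g''(w) = 3w^2 - 4w - 3. g''(-1) = 4 > 0 ⇒ local minimum; g''(0) = -3 < 0 ⇒ local maximum; g''(3) = 12 > 0 ⇒ local minimum.
The smallest local minimum is g(3) = -25/4.

-25/4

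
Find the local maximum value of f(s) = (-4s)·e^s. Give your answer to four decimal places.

By the product rule, f'(s) = (-4s - 4)·e^s. Since e^s > 0, the only critical point is s = -1.
f''(-1) has the same sign as -4 < 0, so this is a local maximum.
f(-1) = (4)·e^(-1) ≈ 1.4715.

1.4715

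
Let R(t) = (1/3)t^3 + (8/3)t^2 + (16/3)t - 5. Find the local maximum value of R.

R'(t) = t^2 + (16/3)t + 16/3 = 0 at t = -4, -4/3.
Second-derivative test with R''(t) = 2t + 16/3: R''(-4) = -8/3 < 0 ⇒ local maximum; R''(-4/3) = 8/3 > 0 ⇒ local minimum.
The local maximum is R(-4) = -5.

-5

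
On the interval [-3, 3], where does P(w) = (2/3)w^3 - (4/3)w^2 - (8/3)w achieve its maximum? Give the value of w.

-2/3

P'(w) = 2w^2 - (8/3)w - 8/3, which vanishes at w = -2/3 and w = 2.
Candidates: P(-3) = -22; P(-2/3) = 80/81; P(2) = -16/3; P(3) = -2.
Hence the absolute maximum is 80/81 at w = -2/3.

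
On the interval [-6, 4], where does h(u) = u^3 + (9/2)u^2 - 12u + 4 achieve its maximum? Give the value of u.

4

The derivative is 3u^2 + 9u - 12, which vanishes at u = -4 and u = 1.
Candidates: h(-6) = 22; h(-4) = 60; h(1) = -5/2; h(4) = 92.
So the maximum is h(4) = 92.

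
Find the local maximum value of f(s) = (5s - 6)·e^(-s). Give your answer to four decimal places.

By the product rule, f'(s) = (-5s + 11)·e^(-s). Since e^(-s) > 0, the only critical point is s = 11/5.
f''(11/5) has the same sign as -5 < 0, so this is a local maximum.
f(11/5) = (5)·e^(-11/5) ≈ 0.5540.

0.5540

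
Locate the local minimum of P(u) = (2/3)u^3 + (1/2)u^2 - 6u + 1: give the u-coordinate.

Critical points: P'(u) = 2u^2 + u - 6 vanishes at u = -2, 3/2.
P''(u) = 4u + 1. P''(-2) = -7 < 0 ⇒ local maximum; P''(3/2) = 7 > 0 ⇒ local minimum.
The local minimum is P(3/2) = -37/8.

3/2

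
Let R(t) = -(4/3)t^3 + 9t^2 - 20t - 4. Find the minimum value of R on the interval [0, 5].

-137/3

R'(t) = -4t^2 + 18t - 20, which vanishes at t = 2 and t = 5/2.
Candidates: R(0) = -4; R(2) = -56/3; R(5/2) = -223/12; R(5) = -137/3.
So the minimum is R(5) = -137/3.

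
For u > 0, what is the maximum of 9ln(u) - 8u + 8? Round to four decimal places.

P'(u) = 9/u − 8 = 0 gives u = 9/8.
P''(u) = -9/u², which is negative for u > 0, so this is a local maximum.
P(9/8) = 9·ln(9/8) - 9 + 8 ≈ 0.0600.

0.0600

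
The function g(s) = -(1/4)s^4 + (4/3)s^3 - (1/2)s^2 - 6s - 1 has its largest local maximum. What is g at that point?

35/12

Critical points: g'(s) = -s^3 + 4s^2 - s - 6 vanishes at s = -1, 2, 3.
g''(s) = -3s^2 + 8s - 1. g''(-1) = -12 < 0 ⇒ local maximum; g''(2) = 3 > 0 ⇒ local minimum; g''(3) = -4 < 0 ⇒ local maximum.
So the largest local maximum value is g(-1) = 35/12.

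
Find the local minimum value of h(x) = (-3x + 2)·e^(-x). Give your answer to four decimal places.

By the product rule, h'(x) = (3x - 5)·e^(-x). Since e^(-x) > 0, the only critical point is x = 5/3.
h''(5/3) has the same sign as 3 > 0, so this is a local minimum.
h(5/3) = (-3)·e^(-5/3) ≈ -0.5666.

-0.5666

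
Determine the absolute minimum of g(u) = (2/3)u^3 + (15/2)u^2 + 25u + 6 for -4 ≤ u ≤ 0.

Differentiating, g'(u) = 2u^2 + 15u + 25; whose only zero in [-4, 0] is u = -5/2.
Compare values at every candidate in [-4, 0]: g(-4) = -50/3; g(-5/2) = -481/24; g(0) = 6.
Hence the absolute minimum is -481/24 at u = -5/2.

-481/24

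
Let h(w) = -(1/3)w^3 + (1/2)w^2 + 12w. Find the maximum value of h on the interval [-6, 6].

The derivative is -w^2 + w + 12, which vanishes at w = -3 and w = 4.
Evaluating at the critical points and endpoints: h(-6) = 18; h(-3) = -45/2; h(4) = 104/3; h(6) = 18.
The maximum over the interval is 104/3, attained at w = 4.

104/3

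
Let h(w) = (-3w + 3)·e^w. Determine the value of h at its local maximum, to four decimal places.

h'(w) = (-3)·e^w + (-3w + 3)·1·e^w = (-3w)·e^w. Since e^w > 0, the only critical point is w = 0.
h''(0) has the same sign as -3 < 0, so this is a local maximum.
h(0) = (3)·e^(0) ≈ 3.0000.

3.0000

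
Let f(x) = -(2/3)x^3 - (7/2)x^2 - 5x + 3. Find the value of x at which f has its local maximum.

f'(x) = -2x^2 - 7x - 5 = 0 at x = -5/2, -1.
Second-derivative test with f''(x) = -4x - 7: f''(-5/2) = 3 > 0 ⇒ local minimum; f''(-1) = -3 < 0 ⇒ local maximum.
So the local maximum value is f(-1) = 31/6.

-1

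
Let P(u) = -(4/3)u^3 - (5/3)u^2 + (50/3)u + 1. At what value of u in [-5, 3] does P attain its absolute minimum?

-5/2

The derivative is -4u^2 - (10/3)u + 50/3, which vanishes at u = -5/2 and u = 5/3.
Candidates: P(-5) = 128/3,  P(-5/2) = -121/4,  P(5/3) = 1456/81,  P(3) = 0.
The minimum over the interval is -121/4, attained at u = -5/2.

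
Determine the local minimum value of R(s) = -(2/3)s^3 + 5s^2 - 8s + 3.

-2/3

R'(s) = -2s^2 + 10s - 8 = 0 at s = 1, 4.
Since R''(s) = -4s + 10, we get R''(1) = 6 > 0 ⇒ local minimum; R''(4) = -6 < 0 ⇒ local maximum.
So the local minimum value is R(1) = -2/3.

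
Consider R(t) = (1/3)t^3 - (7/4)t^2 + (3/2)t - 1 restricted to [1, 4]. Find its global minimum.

-13/4

The derivative is t^2 - (7/2)t + 3/2, whose only zero in [1, 4] is t = 3.
Evaluating at the critical points and endpoints: R(1) = -11/12,  R(3) = -13/4,  R(4) = -5/3.
The minimum over the interval is -13/4, attained at t = 3.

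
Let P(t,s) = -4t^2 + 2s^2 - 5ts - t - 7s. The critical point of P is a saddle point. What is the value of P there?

∂P/∂t = -8t - 5s - 1 = 0 and ∂P/∂s = -5t + 4s - 7 = 0, so (t, s) = (-13/19, 17/19).
The Hessian has P_{tt} = -8, P_{ss} = 4, P_{ts} = -5, giving D = -57 < 0, so the point is a saddle point.
P(-13/19, 17/19) = -53/19.

-53/19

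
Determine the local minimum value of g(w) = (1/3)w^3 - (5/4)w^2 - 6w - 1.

-71/3

Critical points: g'(w) = w^2 - (5/2)w - 6 vanishes at w = -3/2, 4.
Since g''(w) = 2w - 5/2, we get g''(-3/2) = -11/2 < 0 ⇒ local maximum; g''(4) = 11/2 > 0 ⇒ local minimum.
The local minimum is g(4) = -71/3.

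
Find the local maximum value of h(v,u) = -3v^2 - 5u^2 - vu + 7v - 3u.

293/59

∂h/∂v = -6v - u + 7 = 0 and ∂h/∂u = -v - 10u - 3 = 0, so (v, u) = (73/59, -25/59).
The Hessian has h_{vv} = -6, h_{uu} = -10, h_{vu} = -1, giving D = 59 > 0 with h_{vv} < 0, so the point is a local maximum.
h(73/59, -25/59) = 293/59.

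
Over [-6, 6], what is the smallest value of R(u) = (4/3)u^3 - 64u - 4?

R'(u) = 4u^2 - 64, which vanishes at u = -4 and u = 4.
Evaluating at the critical points and endpoints: R(-6) = 92,  R(-4) = 500/3,  R(4) = -524/3,  R(6) = -100.
So the minimum is R(4) = -524/3.

-524/3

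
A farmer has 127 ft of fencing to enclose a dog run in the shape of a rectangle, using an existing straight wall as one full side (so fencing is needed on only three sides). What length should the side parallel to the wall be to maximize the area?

127/2

Let the sides perpendicular to the wall have length x and the parallel side y, so 2x + y = 127 and the area is A = xy = x(127 − 2x).
A'(x) = 127 − 4x = 0 gives x = 127/4, and A''(x) = −4 < 0 confirms a maximum.
Then y = 127 − 2·127/4 = 127/2 and A = 16129/8.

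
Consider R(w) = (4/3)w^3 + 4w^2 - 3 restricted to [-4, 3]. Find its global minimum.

R'(w) = 4w^2 + 8w, which vanishes at w = -2 and w = 0.
Compare values at every candidate in [-4, 3]: R(-4) = -73/3; R(-2) = 7/3; R(0) = -3; R(3) = 69.
The minimum over the interval is -73/3, attained at w = -4.

-73/3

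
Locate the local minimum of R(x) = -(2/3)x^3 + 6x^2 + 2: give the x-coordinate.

0

Critical points: R'(x) = -2x^2 + 12x vanishes at x = 0, 6.
Since R''(x) = -4x + 12, we get R''(0) = 12 > 0 ⇒ local minimum; R''(6) = -12 < 0 ⇒ local maximum.
So the local minimum value is R(0) = 2.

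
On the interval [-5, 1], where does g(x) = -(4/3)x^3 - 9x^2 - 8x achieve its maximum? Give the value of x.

The derivative is -4x^2 - 18x - 8, which vanishes at x = -4 and x = -1/2.
Evaluating at the critical points and endpoints: g(-5) = -55/3, g(-4) = -80/3, g(-1/2) = 23/12, g(1) = -55/3.
Hence the absolute maximum is 23/12 at x = -1/2.

-1/2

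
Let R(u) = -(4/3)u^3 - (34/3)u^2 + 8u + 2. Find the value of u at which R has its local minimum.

R'(u) = -4u^2 - (68/3)u + 8. Setting R'(u) = 0 gives u ∈ {-6, 1/3}.
Second-derivative test with R''(u) = -8u - 68/3: R''(-6) = 76/3 > 0 ⇒ local minimum; R''(1/3) = -76/3 < 0 ⇒ local maximum.
The local minimum is R(-6) = -166.

-6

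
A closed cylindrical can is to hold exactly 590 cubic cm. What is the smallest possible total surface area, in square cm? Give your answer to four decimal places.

389.4179

With radius r and height h, πr²h = 590 so h = 590/(πr²), and S(r) = 2πr² + 2πrh = 2πr² + 2·590/r.
S'(r) = 4πr − 2·590/r² = 0 ⇒ r³ = 590/(2π), so r ≈ 4.5452 and h = 2r ≈ 9.0905.
S''(r) = 4π + 4·590/r³ > 0, so this is the minimum; S ≈ 389.4179.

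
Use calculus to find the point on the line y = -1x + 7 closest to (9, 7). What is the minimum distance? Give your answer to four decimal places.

6.3640

Minimize D(x)^2 = (x - 9)^2 + (-x)^2.
d/dx[D^2] = 2(x - 9) + 2·(-1)·(-x) = 0 ⇒ x = 9/2.
Then y = 5/2 and the distance is √(81/2) ≈ 6.3640.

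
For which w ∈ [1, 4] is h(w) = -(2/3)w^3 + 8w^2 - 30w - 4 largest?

1

h'(w) = -2w^2 + 16w - 30, whose only zero in [1, 4] is w = 3.
Candidates: h(1) = -80/3, h(3) = -40, h(4) = -116/3.
The maximum over the interval is -80/3, attained at w = 1.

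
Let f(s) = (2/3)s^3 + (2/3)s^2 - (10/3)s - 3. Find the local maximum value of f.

107/81

f'(s) = 2s^2 + (4/3)s - 10/3 = 0 at s = -5/3, 1.
f''(s) = 4s + 4/3. f''(-5/3) = -16/3 < 0 ⇒ local maximum; f''(1) = 16/3 > 0 ⇒ local minimum.
The local maximum is f(-5/3) = 107/81.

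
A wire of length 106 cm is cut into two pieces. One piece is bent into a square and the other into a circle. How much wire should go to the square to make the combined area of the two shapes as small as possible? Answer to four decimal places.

Let x be the length used for the square. Square side x/4; circle radius (106−x)/(2π).
A(x) = (x/4)² + π·((106−x)/(2π))² = x²/16 + (106−x)²/(4π) for 0 ≤ x ≤ 106. A'(x) = x/8 − (106−x)/(2π) = 0 gives x = 4·106/(π+4) ≈ 59.3705.
A'' = 1/8 + 1/(2π) > 0, so this gives the minimum combined area; x ≈ 59.3705 cm to the square.

59.3705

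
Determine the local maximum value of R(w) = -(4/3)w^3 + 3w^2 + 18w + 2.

47

R'(w) = -4w^2 + 6w + 18. Setting R'(w) = 0 gives w ∈ {-3/2, 3}.
Since R''(w) = -8w + 6, we get R''(-3/2) = 18 > 0 ⇒ local minimum; R''(3) = -18 < 0 ⇒ local maximum.
So the local maximum value is R(3) = 47.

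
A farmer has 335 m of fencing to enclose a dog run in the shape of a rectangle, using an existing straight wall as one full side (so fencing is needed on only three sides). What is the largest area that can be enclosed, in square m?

112225/8

Let the sides perpendicular to the wall have length x and the parallel side y, so 2x + y = 335 and the area is A = xy = x(335 − 2x).
A'(x) = 335 − 4x = 0 gives x = 335/4, and A''(x) = −4 < 0 confirms a maximum.
Then y = 335 − 2·335/4 = 335/2 and A = 112225/8.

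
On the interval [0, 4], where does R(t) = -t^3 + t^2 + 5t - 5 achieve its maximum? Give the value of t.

The derivative is -3t^2 + 2t + 5, whose only zero in [0, 4] is t = 5/3.
Compare values at every candidate in [0, 4]: R(0) = -5, R(5/3) = 40/27, R(4) = -33.
Hence the absolute maximum is 40/27 at t = 5/3.

5/3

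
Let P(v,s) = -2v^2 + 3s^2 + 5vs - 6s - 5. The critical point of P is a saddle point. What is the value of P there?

∂P/∂v = -4v + 5s = 0 and ∂P/∂s = 5v + 6s - 6 = 0, so (v, s) = (30/49, 24/49).
The Hessian has P_{vv} = -4, P_{ss} = 6, P_{vs} = 5, giving D = -49 < 0, so the point is a saddle point.
P(30/49, 24/49) = -317/49.

-317/49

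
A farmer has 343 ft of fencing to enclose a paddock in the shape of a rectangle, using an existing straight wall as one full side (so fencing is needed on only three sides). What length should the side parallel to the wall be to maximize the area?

343/2

Let the sides perpendicular to the wall have length x and the parallel side y, so 2x + y = 343 and the area is A = xy = x(343 − 2x).
A'(x) = 343 − 4x = 0 gives x = 343/4, and A''(x) = −4 < 0 confirms a maximum.
Then y = 343 − 2·343/4 = 343/2 and A = 117649/8.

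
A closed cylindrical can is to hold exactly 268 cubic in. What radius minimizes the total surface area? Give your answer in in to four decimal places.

3.4940

With radius r and height h, πr²h = 268 so h = 268/(πr²), and S(r) = 2πr² + 2πrh = 2πr² + 2·268/r.
S'(r) = 4πr − 2·268/r² = 0 ⇒ r³ = 268/(2π), so r ≈ 3.4940 and h = 2r ≈ 6.9879.
S''(r) = 4π + 4·268/r³ > 0, so this is the minimum; S ≈ 230.1112.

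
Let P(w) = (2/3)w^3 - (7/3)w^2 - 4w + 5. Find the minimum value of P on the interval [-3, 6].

-22

P'(w) = 2w^2 - (14/3)w - 4, which vanishes at w = -2/3 and w = 3.
Candidates: P(-3) = -22; P(-2/3) = 521/81; P(3) = -10; P(6) = 41.
Hence the absolute minimum is -22 at w = -3.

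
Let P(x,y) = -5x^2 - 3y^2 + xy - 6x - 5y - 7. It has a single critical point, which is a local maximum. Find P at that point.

-150/59

∂P/∂x = -10x + y - 6 = 0 and ∂P/∂y = x - 6y - 5 = 0, so (x, y) = (-41/59, -56/59).
The Hessian has P_{xx} = -10, P_{yy} = -6, P_{xy} = 1, giving D = 59 > 0 with P_{xx} < 0, so the point is a local maximum.
P(-41/59, -56/59) = -150/59.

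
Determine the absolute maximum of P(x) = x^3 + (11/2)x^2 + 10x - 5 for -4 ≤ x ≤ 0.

P'(x) = 3x^2 + 11x + 10, which vanishes at x = -2 and x = -5/3.
Evaluating at the critical points and endpoints: P(-4) = -21; P(-2) = -11; P(-5/3) = -595/54; P(0) = -5.
So the maximum is P(0) = -5.

-5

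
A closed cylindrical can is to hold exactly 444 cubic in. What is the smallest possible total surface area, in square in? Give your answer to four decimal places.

322.1834

With radius r and height h, πr²h = 444 so h = 444/(πr²), and S(r) = 2πr² + 2πrh = 2πr² + 2·444/r.
S'(r) = 4πr − 2·444/r² = 0 ⇒ r³ = 444/(2π), so r ≈ 4.1343 and h = 2r ≈ 8.2686.
S''(r) = 4π + 4·444/r³ > 0, so this is the minimum; S ≈ 322.1834.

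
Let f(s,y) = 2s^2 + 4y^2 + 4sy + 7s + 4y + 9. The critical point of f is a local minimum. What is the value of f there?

∂f/∂s = 4s + 4y + 7 = 0 and ∂f/∂y = 4s + 8y + 4 = 0, so (s, y) = (-5/2, 3/4).
The Hessian has f_{ss} = 4, f_{yy} = 8, f_{sy} = 4, giving D = 16 > 0 with f_{ss} > 0, so the point is a local minimum.
f(-5/2, 3/4) = 7/4.

7/4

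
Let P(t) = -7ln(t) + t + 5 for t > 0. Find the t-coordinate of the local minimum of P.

P'(t) = -7/t + 1 = 0 gives t = 7.
P''(t) = 7/t², which is positive for t > 0, so this is a local minimum.
P(7) = -7·ln(7) + 7 + 5 ≈ -1.6214.

7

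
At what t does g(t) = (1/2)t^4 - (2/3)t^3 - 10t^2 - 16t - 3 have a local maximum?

g'(t) = 2t^3 - 2t^2 - 20t - 16. Setting g'(t) = 0 gives t ∈ {-2, -1, 4}.
g''(t) = 6t^2 - 4t - 20. g''(-2) = 12 > 0 ⇒ local minimum; g''(-1) = -10 < 0 ⇒ local maximum; g''(4) = 60 > 0 ⇒ local minimum.
So the local maximum value is g(-1) = 25/6.

-1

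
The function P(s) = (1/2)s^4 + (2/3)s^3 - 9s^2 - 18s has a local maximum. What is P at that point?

53/6

P'(s) = 2s^3 + 2s^2 - 18s - 18 = 0 at s = -3, -1, 3.
Since P''(s) = 6s^2 + 4s - 18, we get P''(-3) = 24 > 0 ⇒ local minimum; P''(-1) = -16 < 0 ⇒ local maximum; P''(3) = 48 > 0 ⇒ local minimum.
The local maximum is P(-1) = 53/6.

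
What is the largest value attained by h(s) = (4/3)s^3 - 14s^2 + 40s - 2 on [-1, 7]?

148/3

h'(s) = 4s^2 - 28s + 40, which vanishes at s = 2 and s = 5.
Evaluating at the critical points and endpoints: h(-1) = -172/3; h(2) = 98/3; h(5) = 44/3; h(7) = 148/3.
So the maximum is h(7) = 148/3.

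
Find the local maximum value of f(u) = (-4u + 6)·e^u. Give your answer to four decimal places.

Differentiating with the product rule gives f'(u) = (-4u + 2)·e^u. Since e^u > 0, the only critical point is u = 1/2.
f''(1/2) has the same sign as -4 < 0, so this is a local maximum.
f(1/2) = (4)·e^(1/2) ≈ 6.5949.

6.5949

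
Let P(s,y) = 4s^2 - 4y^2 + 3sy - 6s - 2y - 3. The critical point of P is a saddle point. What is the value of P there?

∂P/∂s = 8s + 3y - 6 = 0 and ∂P/∂y = 3s - 8y - 2 = 0, so (s, y) = (54/73, 2/73).
The Hessian has P_{ss} = 8, P_{yy} = -8, P_{sy} = 3, giving D = -73 < 0, so the point is a saddle point.
P(54/73, 2/73) = -383/73.

-383/73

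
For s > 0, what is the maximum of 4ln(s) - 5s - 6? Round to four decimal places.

h'(s) = 4/s − 5 = 0 gives s = 4/5.
h''(s) = -4/s², which is negative for s > 0, so this is a local maximum.
h(4/5) = 4·ln(4/5) - 4 - 6 ≈ -10.8926.

-10.8926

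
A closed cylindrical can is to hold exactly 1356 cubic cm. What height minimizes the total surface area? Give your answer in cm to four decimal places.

11.9966

With radius r and height h, πr²h = 1356 so h = 1356/(πr²), and S(r) = 2πr² + 2πrh = 2πr² + 2·1356/r.
S'(r) = 4πr − 2·1356/r² = 0 ⇒ r³ = 1356/(2π), so r ≈ 5.9983 and h = 2r ≈ 11.9966.
S''(r) = 4π + 4·1356/r³ > 0, so this is the minimum; S ≈ 678.1946.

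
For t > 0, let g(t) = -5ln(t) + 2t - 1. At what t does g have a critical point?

5/2

g'(t) = -5/t + 2 = 0 gives t = 5/2.
g''(t) = 5/t², which is positive for t > 0, so this is a local minimum.
g(5/2) = -5·ln(5/2) + 5 - 1 ≈ -0.5815.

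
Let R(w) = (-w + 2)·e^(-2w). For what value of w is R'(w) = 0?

5/2

R'(w) = (-1)·e^(-2w) + (-w + 2)·(-2)·e^(-2w) = (2w - 5)·e^(-2w). Since e^(-2w) > 0, the only critical point is w = 5/2.
R''(5/2) has the same sign as 2 > 0, so this is a local minimum.
R(5/2) = (-1/2)·e^(-5) ≈ -0.0034.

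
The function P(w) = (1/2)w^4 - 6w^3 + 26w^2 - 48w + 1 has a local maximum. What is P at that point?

-61/2

P'(w) = 2w^3 - 18w^2 + 52w - 48 = 0 at w = 2, 3, 4.
P''(w) = 6w^2 - 36w + 52. P''(2) = 4 > 0 ⇒ local minimum; P''(3) = -2 < 0 ⇒ local maximum; P''(4) = 4 > 0 ⇒ local minimum.
So the local maximum value is P(3) = -61/2.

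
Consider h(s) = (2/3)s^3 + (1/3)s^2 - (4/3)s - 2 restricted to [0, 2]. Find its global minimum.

-206/81

The derivative is 2s^2 + (2/3)s - 4/3, whose only zero in [0, 2] is s = 2/3.
Evaluating at the critical points and endpoints: h(0) = -2; h(2/3) = -206/81; h(2) = 2.
So the minimum is h(2/3) = -206/81.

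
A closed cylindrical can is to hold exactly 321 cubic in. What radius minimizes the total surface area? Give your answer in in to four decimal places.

3.7106

With radius r and height h, πr²h = 321 so h = 321/(πr²), and S(r) = 2πr² + 2πrh = 2πr² + 2·321/r.
S'(r) = 4πr − 2·321/r² = 0 ⇒ r³ = 321/(2π), so r ≈ 3.7106 and h = 2r ≈ 7.4212.
S''(r) = 4π + 4·321/r³ > 0, so this is the minimum; S ≈ 259.5282.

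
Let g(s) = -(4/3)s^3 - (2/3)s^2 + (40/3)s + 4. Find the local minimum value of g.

-44/3

g'(s) = -4s^2 - (4/3)s + 40/3 = 0 at s = -2, 5/3.
g''(s) = -8s - 4/3. g''(-2) = 44/3 > 0 ⇒ local minimum; g''(5/3) = -44/3 < 0 ⇒ local maximum.
Thus g has its local minimum at s = -2, with value -44/3.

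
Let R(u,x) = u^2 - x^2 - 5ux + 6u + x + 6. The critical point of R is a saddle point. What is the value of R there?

169/29

∂R/∂u = 2u - 5x + 6 = 0 and ∂R/∂x = -5u - 2x + 1 = 0, so (u, x) = (-7/29, 32/29).
The Hessian has R_{uu} = 2, R_{xx} = -2, R_{ux} = -5, giving D = -29 < 0, so the point is a saddle point.
R(-7/29, 32/29) = 169/29.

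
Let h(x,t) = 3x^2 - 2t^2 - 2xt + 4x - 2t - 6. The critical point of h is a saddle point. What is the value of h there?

-51/7

∂h/∂x = 6x - 2t + 4 = 0 and ∂h/∂t = -2x - 4t - 2 = 0, so (x, t) = (-5/7, -1/7).
The Hessian has h_{xx} = 6, h_{tt} = -4, h_{xt} = -2, giving D = -28 < 0, so the point is a saddle point.
h(-5/7, -1/7) = -51/7.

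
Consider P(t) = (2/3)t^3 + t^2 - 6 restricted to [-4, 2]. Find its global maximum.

10/3

P'(t) = 2t^2 + 2t, which vanishes at t = -1 and t = 0.
Candidates: P(-4) = -98/3, P(-1) = -17/3, P(0) = -6, P(2) = 10/3.
So the maximum is P(2) = 10/3.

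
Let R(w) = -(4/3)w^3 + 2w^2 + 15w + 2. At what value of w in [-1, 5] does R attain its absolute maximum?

Differentiating, R'(w) = -4w^2 + 4w + 15; whose only zero in [-1, 5] is w = 5/2.
Evaluating at the critical points and endpoints: R(-1) = -29/3,  R(5/2) = 187/6,  R(5) = -119/3.
Hence the absolute maximum is 187/6 at w = 5/2.

5/2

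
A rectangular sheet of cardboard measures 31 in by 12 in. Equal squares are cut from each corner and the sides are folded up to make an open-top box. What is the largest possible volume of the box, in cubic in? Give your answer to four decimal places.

456.3045

With cut size x, the volume is V(x) = x(31 − 2x)(12 − 2x) for 0 < x < 6.
V'(x) = 12x^2 − 172x + 372. Setting V'(x) = 0 gives x ≈ 2.6543 (the root in (0, 6)).
V''(x) = 24x − 172 is negative there, so this is the maximum; V ≈ 456.3045.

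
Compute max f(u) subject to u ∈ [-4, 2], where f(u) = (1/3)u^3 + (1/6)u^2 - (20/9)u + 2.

Differentiating, f'(u) = u^2 + (1/3)u - 20/9; which vanishes at u = -5/3 and u = 4/3.
Evaluating at the critical points and endpoints: f(-4) = -70/9; f(-5/3) = 749/162; f(4/3) = 10/81; f(2) = 8/9.
The maximum over the interval is 749/162, attained at u = -5/3.

749/162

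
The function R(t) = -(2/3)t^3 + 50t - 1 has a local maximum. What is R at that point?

497/3

Critical points: R'(t) = -2t^2 + 50 vanishes at t = -5, 5.
Since R''(t) = -4t, we get R''(-5) = 20 > 0 ⇒ local minimum; R''(5) = -20 < 0 ⇒ local maximum.
The local maximum is R(5) = 497/3.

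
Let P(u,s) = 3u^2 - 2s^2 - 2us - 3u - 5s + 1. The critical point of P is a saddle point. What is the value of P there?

∂P/∂u = 6u - 2s - 3 = 0 and ∂P/∂s = -2u - 4s - 5 = 0, so (u, s) = (1/14, -9/7).
The Hessian has P_{uu} = 6, P_{ss} = -4, P_{us} = -2, giving D = -28 < 0, so the point is a saddle point.
P(1/14, -9/7) = 115/28.

115/28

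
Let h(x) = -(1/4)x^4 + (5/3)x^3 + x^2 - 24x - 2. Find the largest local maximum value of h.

98/3

h'(x) = -x^3 + 5x^2 + 2x - 24 = 0 at x = -2, 3, 4.
Second-derivative test with h''(x) = -3x^2 + 10x + 2: h''(-2) = -30 < 0 ⇒ local maximum; h''(3) = 5 > 0 ⇒ local minimum; h''(4) = -6 < 0 ⇒ local maximum.
So the largest local maximum value is h(-2) = 98/3.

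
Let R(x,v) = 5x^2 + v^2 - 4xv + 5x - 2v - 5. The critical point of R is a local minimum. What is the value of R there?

-25/4

∂R/∂x = 10x - 4v + 5 = 0 and ∂R/∂v = -4x + 2v - 2 = 0, so (x, v) = (-1/2, 0).
The Hessian has R_{xx} = 10, R_{vv} = 2, R_{xv} = -4, giving D = 4 > 0 with R_{xx} > 0, so the point is a local minimum.
R(-1/2, 0) = -25/4.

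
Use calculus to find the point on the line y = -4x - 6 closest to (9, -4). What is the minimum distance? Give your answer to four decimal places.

Minimize D(x)^2 = (x - 9)^2 + (-4x - 2)^2.
d/dx[D^2] = 2(x - 9) + 2·(-4)·(-4x - 2) = 0 ⇒ x = 1/17.
Then y = -106/17 and the distance is √(1444/17) ≈ 9.2164.

9.2164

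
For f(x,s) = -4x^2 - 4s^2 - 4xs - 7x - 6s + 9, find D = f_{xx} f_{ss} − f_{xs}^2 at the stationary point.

∂f/∂x = -8x - 4s - 7 = 0 and ∂f/∂s = -4x - 8s - 6 = 0, so (x, s) = (-2/3, -5/12).
The Hessian has f_{xx} = -8, f_{ss} = -8, f_{xs} = -4, giving D = 48 > 0 with f_{xx} < 0, so the point is a local maximum.
D = (-8)·(-8) − (-4)^2 = 48.

48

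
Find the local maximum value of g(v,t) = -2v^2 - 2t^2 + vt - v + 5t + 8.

∂g/∂v = -4v + t - 1 = 0 and ∂g/∂t = v - 4t + 5 = 0, so (v, t) = (1/15, 19/15).
The Hessian has g_{vv} = -4, g_{tt} = -4, g_{vt} = 1, giving D = 15 > 0 with g_{vv} < 0, so the point is a local maximum.
g(1/15, 19/15) = 167/15.

167/15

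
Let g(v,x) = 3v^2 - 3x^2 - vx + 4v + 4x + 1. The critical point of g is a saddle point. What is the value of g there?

53/37

∂g/∂v = 6v - x + 4 = 0 and ∂g/∂x = -v - 6x + 4 = 0, so (v, x) = (-20/37, 28/37).
The Hessian has g_{vv} = 6, g_{xx} = -6, g_{vx} = -1, giving D = -37 < 0, so the point is a saddle point.
g(-20/37, 28/37) = 53/37.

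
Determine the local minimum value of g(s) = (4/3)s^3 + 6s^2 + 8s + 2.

Critical points: g'(s) = 4s^2 + 12s + 8 vanishes at s = -2, -1.
Second-derivative test with g''(s) = 8s + 12: g''(-2) = -4 < 0 ⇒ local maximum; g''(-1) = 4 > 0 ⇒ local minimum.
The local minimum is g(-1) = -4/3.

-4/3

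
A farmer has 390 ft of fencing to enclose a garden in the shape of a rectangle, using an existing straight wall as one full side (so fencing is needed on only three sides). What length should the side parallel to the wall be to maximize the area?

195

Let the sides perpendicular to the wall have length x and the parallel side y, so 2x + y = 390 and the area is A = xy = x(390 − 2x).
A'(x) = 390 − 4x = 0 gives x = 195/2, and A''(x) = −4 < 0 confirms a maximum.
Then y = 390 − 2·195/2 = 195 and A = 38025/2.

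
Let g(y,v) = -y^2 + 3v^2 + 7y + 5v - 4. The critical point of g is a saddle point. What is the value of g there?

37/6

∂g/∂y = -2y + 7 = 0 and ∂g/∂v = 6v + 5 = 0, so (y, v) = (7/2, -5/6).
The Hessian has g_{yy} = -2, g_{vv} = 6, g_{yv} = 0, giving D = -12 < 0, so the point is a saddle point.
g(7/2, -5/6) = 37/6.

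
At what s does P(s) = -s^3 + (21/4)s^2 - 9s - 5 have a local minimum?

3/2

P'(s) = -3s^2 + (21/2)s - 9 = 0 at s = 3/2, 2.
P''(s) = -6s + 21/2. P''(3/2) = 3/2 > 0 ⇒ local minimum; P''(2) = -3/2 < 0 ⇒ local maximum.
So the local minimum value is P(3/2) = -161/16.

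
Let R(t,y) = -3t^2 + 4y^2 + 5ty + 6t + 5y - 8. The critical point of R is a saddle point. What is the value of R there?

-665/73

∂R/∂t = -6t + 5y + 6 = 0 and ∂R/∂y = 5t + 8y + 5 = 0, so (t, y) = (23/73, -60/73).
The Hessian has R_{tt} = -6, R_{yy} = 8, R_{ty} = 5, giving D = -73 < 0, so the point is a saddle point.
R(23/73, -60/73) = -665/73.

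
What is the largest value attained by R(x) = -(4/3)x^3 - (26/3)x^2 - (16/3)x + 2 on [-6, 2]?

10

R'(x) = -4x^2 - (52/3)x - 16/3, which vanishes at x = -4 and x = -1/3.
Evaluating at the critical points and endpoints: R(-6) = 10; R(-4) = -30; R(-1/3) = 232/81; R(2) = -54.
Hence the absolute maximum is 10 at x = -6.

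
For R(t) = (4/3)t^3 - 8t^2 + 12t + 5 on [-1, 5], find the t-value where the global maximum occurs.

5

Differentiating, R'(t) = 4t^2 - 16t + 12; which vanishes at t = 1 and t = 3.
Compare values at every candidate in [-1, 5]: R(-1) = -49/3, R(1) = 31/3, R(3) = 5, R(5) = 95/3.
The maximum over the interval is 95/3, attained at t = 5.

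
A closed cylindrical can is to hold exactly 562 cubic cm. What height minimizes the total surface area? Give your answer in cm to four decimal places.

8.9444

With radius r and height h, πr²h = 562 so h = 562/(πr²), and S(r) = 2πr² + 2πrh = 2πr² + 2·562/r.
S'(r) = 4πr − 2·562/r² = 0 ⇒ r³ = 562/(2π), so r ≈ 4.4722 and h = 2r ≈ 8.9444.
S''(r) = 4π + 4·562/r³ > 0, so this is the minimum; S ≈ 376.9977.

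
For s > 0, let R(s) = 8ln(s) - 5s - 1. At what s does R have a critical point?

R'(s) = 8/s − 5 = 0 gives s = 8/5.
R''(s) = -8/s², which is negative for s > 0, so this is a local maximum.
R(8/5) = 8·ln(8/5) - 8 - 1 ≈ -5.2400.

8/5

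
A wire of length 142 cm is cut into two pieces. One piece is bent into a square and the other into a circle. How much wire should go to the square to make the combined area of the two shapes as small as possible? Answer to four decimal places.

Let x be the length used for the square. Square side x/4; circle radius (142−x)/(2π).
A(x) = (x/4)² + π·((142−x)/(2π))² = x²/16 + (142−x)²/(4π) for 0 ≤ x ≤ 142. A'(x) = x/8 − (142−x)/(2π) = 0 gives x = 4·142/(π+4) ≈ 79.5341.
A'' = 1/8 + 1/(2π) > 0, so this gives the minimum combined area; x ≈ 79.5341 cm to the square.

79.5341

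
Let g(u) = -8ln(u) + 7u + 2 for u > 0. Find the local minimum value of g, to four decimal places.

8.9317

g'(u) = -8/u + 7 = 0 gives u = 8/7.
g''(u) = 8/u², which is positive for u > 0, so this is a local minimum.
g(8/7) = -8·ln(8/7) + 8 + 2 ≈ 8.9317.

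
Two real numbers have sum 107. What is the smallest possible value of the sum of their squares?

11449/2

With a + b = 107, a^2 + b^2 = a^2 + (107 − a)^2.
The derivative 2a − 2(107 − a) = 4a − 214 vanishes at a = 107/2; second derivative 4 > 0, a minimum.
The minimum is 2·(107/2)^2 = 11449/2.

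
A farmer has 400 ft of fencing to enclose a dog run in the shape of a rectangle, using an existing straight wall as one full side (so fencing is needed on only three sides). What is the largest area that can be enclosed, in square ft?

Let the sides perpendicular to the wall have length x and the parallel side y, so 2x + y = 400 and the area is A = xy = x(400 − 2x).
A'(x) = 400 − 4x = 0 gives x = 100, and A''(x) = −4 < 0 confirms a maximum.
Then y = 400 − 2·100 = 200 and A = 20000.

20000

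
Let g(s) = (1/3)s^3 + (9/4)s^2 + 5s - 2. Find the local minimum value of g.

g'(s) = s^2 + (9/2)s + 5 = 0 at s = -5/2, -2.
Since g''(s) = 2s + 9/2, we get g''(-5/2) = -1/2 < 0 ⇒ local maximum; g''(-2) = 1/2 > 0 ⇒ local minimum.
Thus g has its local minimum at s = -2, with value -17/3.

-17/3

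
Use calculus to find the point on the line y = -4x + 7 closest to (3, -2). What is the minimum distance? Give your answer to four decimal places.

0.7276

Minimize D(x)^2 = (x - 3)^2 + (-4x + 9)^2.
d/dx[D^2] = 2(x - 3) + 2·(-4)·(-4x + 9) = 0 ⇒ x = 39/17.
Then y = -37/17 and the distance is √(9/17) ≈ 0.7276.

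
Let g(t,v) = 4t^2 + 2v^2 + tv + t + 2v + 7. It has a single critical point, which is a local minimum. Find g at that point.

∂g/∂t = 8t + v + 1 = 0 and ∂g/∂v = t + 4v + 2 = 0, so (t, v) = (-2/31, -15/31).
The Hessian has g_{tt} = 8, g_{vv} = 4, g_{tv} = 1, giving D = 31 > 0 with g_{tt} > 0, so the point is a local minimum.
g(-2/31, -15/31) = 201/31.

201/31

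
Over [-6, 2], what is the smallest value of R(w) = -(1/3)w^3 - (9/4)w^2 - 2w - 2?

Differentiating, R'(w) = -w^2 - (9/2)w - 2; which vanishes at w = -4 and w = -1/2.
Compare values at every candidate in [-6, 2]: R(-6) = 1,  R(-4) = -26/3,  R(-1/2) = -73/48,  R(2) = -53/3.
Hence the absolute minimum is -53/3 at w = 2.

-53/3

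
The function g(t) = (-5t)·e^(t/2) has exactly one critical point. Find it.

-2

g'(t) = (-5)·e^(t/2) + (-5t)·(1/2)·e^(t/2) = (-(5/2)t - 5)·e^(t/2). Since e^(t/2) > 0, the only critical point is t = -2.
g''(-2) has the same sign as -5/2 < 0, so this is a local maximum.
g(-2) = (10)·e^(-1) ≈ 3.6788.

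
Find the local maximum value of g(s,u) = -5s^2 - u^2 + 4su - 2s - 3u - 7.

∂g/∂s = -10s + 4u - 2 = 0 and ∂g/∂u = 4s - 2u - 3 = 0, so (s, u) = (-4, -19/2).
The Hessian has g_{ss} = -10, g_{uu} = -2, g_{su} = 4, giving D = 4 > 0 with g_{ss} < 0, so the point is a local maximum.
g(-4, -19/2) = 45/4.

45/4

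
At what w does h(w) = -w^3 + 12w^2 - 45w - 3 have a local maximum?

5

Critical points: h'(w) = -3w^2 + 24w - 45 vanishes at w = 3, 5.
Since h''(w) = -6w + 24, we get h''(3) = 6 > 0 ⇒ local minimum; h''(5) = -6 < 0 ⇒ local maximum.
The local maximum is h(5) = -53.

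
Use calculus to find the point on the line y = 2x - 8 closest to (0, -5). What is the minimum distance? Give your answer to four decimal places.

1.3416

Minimize D(x)^2 = (x + 0)^2 + (2x - 3)^2.
d/dx[D^2] = 2(x + 0) + 2·2·(2x - 3) = 0 ⇒ x = 6/5.
Then y = -28/5 and the distance is √(9/5) ≈ 1.3416.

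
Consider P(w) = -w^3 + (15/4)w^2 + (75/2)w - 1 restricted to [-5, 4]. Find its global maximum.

145

P'(w) = -3w^2 + (15/2)w + 75/2, whose only zero in [-5, 4] is w = -5/2.
Candidates: P(-5) = 121/4; P(-5/2) = -891/16; P(4) = 145.
Hence the absolute maximum is 145 at w = 4.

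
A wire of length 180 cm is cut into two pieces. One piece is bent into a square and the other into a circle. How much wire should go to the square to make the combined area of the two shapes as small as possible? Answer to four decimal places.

100.8178

Let x be the length used for the square. Square side x/4; circle radius (180−x)/(2π).
A(x) = (x/4)² + π·((180−x)/(2π))² = x²/16 + (180−x)²/(4π) for 0 ≤ x ≤ 180. A'(x) = x/8 − (180−x)/(2π) = 0 gives x = 4·180/(π+4) ≈ 100.8178.
A'' = 1/8 + 1/(2π) > 0, so this gives the minimum combined area; x ≈ 100.8178 cm to the square.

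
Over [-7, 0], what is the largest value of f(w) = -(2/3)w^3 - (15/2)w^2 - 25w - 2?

Differentiating, f'(w) = -2w^2 - 15w - 25; which vanishes at w = -5 and w = -5/2.
Compare values at every candidate in [-7, 0]: f(-7) = 205/6, f(-5) = 113/6, f(-5/2) = 577/24, f(0) = -2.
Hence the absolute maximum is 205/6 at w = -7.

205/6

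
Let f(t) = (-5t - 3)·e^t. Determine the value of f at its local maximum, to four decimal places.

f'(t) = (-5)·e^t + (-5t - 3)·1·e^t = (-5t - 8)·e^t. Since e^t > 0, the only critical point is t = -8/5.
f''(-8/5) has the same sign as -5 < 0, so this is a local maximum.
f(-8/5) = (5)·e^(-8/5) ≈ 1.0095.

1.0095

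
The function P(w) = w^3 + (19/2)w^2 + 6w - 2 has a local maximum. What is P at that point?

P'(w) = 3w^2 + 19w + 6. Setting P'(w) = 0 gives w ∈ {-6, -1/3}.
P''(w) = 6w + 19. P''(-6) = -17 < 0 ⇒ local maximum; P''(-1/3) = 17 > 0 ⇒ local minimum.
The local maximum is P(-6) = 88.

88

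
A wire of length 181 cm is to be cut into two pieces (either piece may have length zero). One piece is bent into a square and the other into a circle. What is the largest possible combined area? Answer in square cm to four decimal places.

Let x be the length used for the square. Square side x/4; circle radius (181−x)/(2π).
A(x) = (x/4)² + π·((181−x)/(2π))² = x²/16 + (181−x)²/(4π) for 0 ≤ x ≤ 181. A'(x) = x/8 − (181−x)/(2π) = 0 gives x = 4·181/(π+4) ≈ 101.3779.
A'' > 0, so the interior critical point is a minimum; the maximum is at an endpoint. A(0) = 2607.0375 and A(181) = 2047.5625, so the largest area is 2607.0375.

2607.0375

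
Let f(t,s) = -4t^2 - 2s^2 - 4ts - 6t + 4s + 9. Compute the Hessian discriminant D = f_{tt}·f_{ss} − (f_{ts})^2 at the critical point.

∂f/∂t = -8t - 4s - 6 = 0 and ∂f/∂s = -4t - 4s + 4 = 0, so (t, s) = (-5/2, 7/2).
The Hessian has f_{tt} = -8, f_{ss} = -4, f_{ts} = -4, giving D = 16 > 0 with f_{tt} < 0, so the point is a local maximum.
D = (-8)·(-4) − (-4)^2 = 16.

16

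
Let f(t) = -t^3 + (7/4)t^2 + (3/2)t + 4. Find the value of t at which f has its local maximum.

3/2

f'(t) = -3t^2 + (7/2)t + 3/2. Setting f'(t) = 0 gives t ∈ {-1/3, 3/2}.
f''(t) = -6t + 7/2. f''(-1/3) = 11/2 > 0 ⇒ local minimum; f''(3/2) = -11/2 < 0 ⇒ local maximum.
So the local maximum value is f(3/2) = 109/16.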